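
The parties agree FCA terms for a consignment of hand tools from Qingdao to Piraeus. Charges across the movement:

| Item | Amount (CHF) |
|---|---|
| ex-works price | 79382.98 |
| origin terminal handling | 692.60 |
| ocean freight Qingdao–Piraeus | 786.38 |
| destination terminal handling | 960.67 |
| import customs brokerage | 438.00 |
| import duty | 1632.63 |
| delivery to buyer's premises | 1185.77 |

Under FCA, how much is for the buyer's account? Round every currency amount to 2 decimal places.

FCA: the seller delivers export-cleared goods to the carrier; the buyer bears costs from that point.
Seller's account: goods 79382.98 = 79382.98
Buyer's account: origin terminal 692.60 + freight 786.38 + destination terminal 960.67 + brokerage 438.00 + duty 1632.63 + delivery 1185.77 = 5696.05

Buyer's account: CHF 5696.05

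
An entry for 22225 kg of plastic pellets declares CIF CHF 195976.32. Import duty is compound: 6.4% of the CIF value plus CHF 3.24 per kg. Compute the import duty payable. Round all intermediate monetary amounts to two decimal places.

Ad valorem component: 195976.32 × 6.4% = 12542.48
Specific component: 22225 × 3.24 = 72009.00
Import duty = 12542.48 + 72009.00 = 84551.48

Import duty: CHF 84551.48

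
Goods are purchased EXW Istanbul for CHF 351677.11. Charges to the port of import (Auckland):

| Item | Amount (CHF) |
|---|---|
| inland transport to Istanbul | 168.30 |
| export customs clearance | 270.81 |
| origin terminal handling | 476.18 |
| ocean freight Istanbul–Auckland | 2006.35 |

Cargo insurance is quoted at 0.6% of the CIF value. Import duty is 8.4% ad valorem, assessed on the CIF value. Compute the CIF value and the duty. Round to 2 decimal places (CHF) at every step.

Let C be the CIF value. C = EXW price + pre-shipment costs + freight + 0.6% × C
C − 0.6% × C = 351677.11 + 168.30 + 270.81 + 476.18 + 2006.35
0.994 × C = 354598.75
C = 354598.75 / 0.994 = 356739.19
Insurance premium = 0.6% × 356739.19 = 2140.44
Import duty = 356739.19 × 8.4% = 29966.09

CIF value: CHF 356739.19; import duty: CHF 29966.09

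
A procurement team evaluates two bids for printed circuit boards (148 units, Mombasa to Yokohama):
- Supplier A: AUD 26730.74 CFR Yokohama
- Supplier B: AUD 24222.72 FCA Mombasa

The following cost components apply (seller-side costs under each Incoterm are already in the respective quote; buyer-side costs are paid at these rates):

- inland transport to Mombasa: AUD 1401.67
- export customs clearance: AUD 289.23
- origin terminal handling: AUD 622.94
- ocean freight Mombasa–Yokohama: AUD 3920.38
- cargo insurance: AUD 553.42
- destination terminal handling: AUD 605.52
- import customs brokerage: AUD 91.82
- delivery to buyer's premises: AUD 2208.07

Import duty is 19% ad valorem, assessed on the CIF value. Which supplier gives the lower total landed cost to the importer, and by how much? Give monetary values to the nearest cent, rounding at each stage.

Supplier A (CFR):
CIF value = CFR price + insurance = 26730.74 + 553.42 = 27284.16
Import duty = 27284.16 × 19% = 5183.99
Buyer bears (A): 553.42 + 605.52 + 91.82 + 2208.07 = 3458.83
Landed cost (A) = invoice 26730.74 + 3458.83 + duty 5183.99 = 35373.56
Supplier B (FCA):
CIF value = FCA price + origin terminal + freight + insurance = 24222.72 + 622.94 + 3920.38 + 553.42 = 29319.46
Import duty = 29319.46 × 19% = 5570.70
Buyer bears (B): 622.94 + 3920.38 + 553.42 + 605.52 + 91.82 + 2208.07 = 8002.15
Landed cost (B) = invoice 24222.72 + 8002.15 + duty 5570.70 = 37795.57
Difference = |35373.56 − 37795.57| = 2422.01

Supplier A is cheaper by AUD 2422.01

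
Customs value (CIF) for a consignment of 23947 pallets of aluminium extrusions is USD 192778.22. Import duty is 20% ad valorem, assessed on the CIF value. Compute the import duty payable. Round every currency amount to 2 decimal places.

Import duty = 192778.22 × 20% = 38555.64

Import duty: USD 38555.64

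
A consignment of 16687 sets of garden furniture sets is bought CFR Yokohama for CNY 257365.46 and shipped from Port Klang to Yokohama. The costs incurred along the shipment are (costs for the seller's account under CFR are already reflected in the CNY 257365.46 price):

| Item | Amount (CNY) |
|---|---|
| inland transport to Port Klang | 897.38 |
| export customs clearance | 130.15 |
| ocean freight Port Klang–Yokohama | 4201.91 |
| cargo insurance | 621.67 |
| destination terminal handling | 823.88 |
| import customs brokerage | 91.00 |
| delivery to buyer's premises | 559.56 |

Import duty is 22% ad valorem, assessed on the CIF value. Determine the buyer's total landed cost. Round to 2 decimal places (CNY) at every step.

Total landed cost: CNY 316218.74

CFR: the seller pays costs through ocean freight to the destination port, but not insurance.
Already in the invoice (seller's account under CFR): inland to port, export clearance, freight — exclude.
CIF value = CFR price + insurance = 257365.46 + 621.67 = 257987.13
Import duty = 257987.13 × 22% = 56757.17
Buyer bears: insurance 621.67 + destination terminal 823.88 + brokerage 91.00 + delivery 559.56 + duty 56757.17 = 58853.28
Landed cost = invoice 257365.46 + 58853.28 = 316218.74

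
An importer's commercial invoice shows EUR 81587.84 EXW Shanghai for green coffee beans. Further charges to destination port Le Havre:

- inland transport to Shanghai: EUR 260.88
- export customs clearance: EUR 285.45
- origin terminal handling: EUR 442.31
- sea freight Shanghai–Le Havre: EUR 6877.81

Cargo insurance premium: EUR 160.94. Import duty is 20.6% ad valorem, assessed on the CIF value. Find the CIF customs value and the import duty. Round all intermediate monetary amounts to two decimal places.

CIF value: EUR 89615.23; import duty: EUR 18460.74

CIF = EXW price + pre-shipment costs + freight + insurance
CIF = 81587.84 + 260.88 + 285.45 + 442.31 + 6877.81 + 160.94 = 89615.23
Import duty = 89615.23 × 20.6% = 18460.74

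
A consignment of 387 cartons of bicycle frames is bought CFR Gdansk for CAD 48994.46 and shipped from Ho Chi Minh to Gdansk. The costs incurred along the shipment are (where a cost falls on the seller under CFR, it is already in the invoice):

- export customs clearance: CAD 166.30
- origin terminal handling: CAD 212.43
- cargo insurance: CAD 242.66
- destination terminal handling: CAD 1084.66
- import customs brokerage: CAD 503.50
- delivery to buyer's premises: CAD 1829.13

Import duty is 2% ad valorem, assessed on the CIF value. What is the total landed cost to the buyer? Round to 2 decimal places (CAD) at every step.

Total landed cost: CAD 53639.15

CFR: the seller pays costs through ocean freight to the destination port, but not insurance.
Already in the invoice (seller's account under CFR): export clearance, origin terminal — exclude.
CIF value = CFR price + insurance = 48994.46 + 242.66 = 49237.12
Import duty = 49237.12 × 2% = 984.74
Buyer bears: insurance 242.66 + destination terminal 1084.66 + brokerage 503.50 + delivery 1829.13 + duty 984.74 = 4644.69
Landed cost = invoice 48994.46 + 4644.69 = 53639.15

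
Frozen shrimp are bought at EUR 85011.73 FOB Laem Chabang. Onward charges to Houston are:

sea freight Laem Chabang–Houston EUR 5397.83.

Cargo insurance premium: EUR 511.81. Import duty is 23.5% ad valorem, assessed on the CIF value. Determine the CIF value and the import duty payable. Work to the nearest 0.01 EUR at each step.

CIF = FOB price + freight + insurance
CIF = 85011.73 + 5397.83 + 511.81 = 90921.37
Import duty = 90921.37 × 23.5% = 21366.52

CIF value: EUR 90921.37; import duty: EUR 21366.52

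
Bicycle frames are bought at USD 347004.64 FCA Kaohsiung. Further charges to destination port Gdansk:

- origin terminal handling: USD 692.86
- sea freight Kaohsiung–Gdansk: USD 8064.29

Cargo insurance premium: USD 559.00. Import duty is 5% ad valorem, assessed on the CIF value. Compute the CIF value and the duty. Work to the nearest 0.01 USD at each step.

CIF = FCA price + pre-shipment costs + freight + insurance
CIF = 347004.64 + 692.86 + 8064.29 + 559.00 = 356320.79
Import duty = 356320.79 × 5% = 17816.04

CIF value: USD 356320.79; import duty: USD 17816.04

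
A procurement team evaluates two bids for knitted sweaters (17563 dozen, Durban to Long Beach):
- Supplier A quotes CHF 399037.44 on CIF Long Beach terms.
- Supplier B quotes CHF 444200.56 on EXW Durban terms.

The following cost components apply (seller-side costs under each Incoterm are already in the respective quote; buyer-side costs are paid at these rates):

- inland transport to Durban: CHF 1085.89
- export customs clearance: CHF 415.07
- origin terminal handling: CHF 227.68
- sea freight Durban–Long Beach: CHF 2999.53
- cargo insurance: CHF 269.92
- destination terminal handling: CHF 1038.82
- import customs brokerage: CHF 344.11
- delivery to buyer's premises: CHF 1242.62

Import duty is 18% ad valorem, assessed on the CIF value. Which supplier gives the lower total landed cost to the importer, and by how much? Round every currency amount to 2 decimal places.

Supplier A (CIF):
The CIF price already equals the CIF value: 399037.44
Import duty = 399037.44 × 18% = 71826.74
Buyer bears (A): 1038.82 + 344.11 + 1242.62 = 2625.55
Landed cost (A) = invoice 399037.44 + 2625.55 + duty 71826.74 = 473489.73
Supplier B (EXW):
CIF value = EXW price + inland to port + export clearance + origin terminal + freight + insurance = 444200.56 + 1085.89 + 415.07 + 227.68 + 2999.53 + 269.92 = 449198.65
Import duty = 449198.65 × 18% = 80855.76
Buyer bears (B): 1085.89 + 415.07 + 227.68 + 2999.53 + 269.92 + 1038.82 + 344.11 + 1242.62 = 7623.64
Landed cost (B) = invoice 444200.56 + 7623.64 + duty 80855.76 = 532679.96
Difference = |473489.73 − 532679.96| = 59190.23

Supplier A is cheaper by CHF 59190.23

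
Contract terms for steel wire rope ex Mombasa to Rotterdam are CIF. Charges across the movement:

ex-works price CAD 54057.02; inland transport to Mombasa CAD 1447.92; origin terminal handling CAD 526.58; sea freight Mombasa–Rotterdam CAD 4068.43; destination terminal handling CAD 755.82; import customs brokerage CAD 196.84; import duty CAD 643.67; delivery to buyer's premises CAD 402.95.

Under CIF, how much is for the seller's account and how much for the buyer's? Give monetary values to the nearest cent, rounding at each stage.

Seller: CAD 60099.95; buyer: CAD 1999.28

CIF: the seller pays costs through ocean freight and marine insurance to the destination port.
Seller's account: goods 54057.02 + inland to port 1447.92 + origin terminal 526.58 + freight 4068.43 = 60099.95
Buyer's account: destination terminal 755.82 + brokerage 196.84 + duty 643.67 + delivery 402.95 = 1999.28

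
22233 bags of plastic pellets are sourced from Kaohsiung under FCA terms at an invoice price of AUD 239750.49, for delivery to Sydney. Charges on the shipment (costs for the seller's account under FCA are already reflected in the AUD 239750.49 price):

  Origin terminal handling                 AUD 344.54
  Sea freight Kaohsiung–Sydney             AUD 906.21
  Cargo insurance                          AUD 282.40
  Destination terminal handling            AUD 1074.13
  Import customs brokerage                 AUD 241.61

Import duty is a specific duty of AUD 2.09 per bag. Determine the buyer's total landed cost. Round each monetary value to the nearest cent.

FCA: the seller delivers export-cleared goods to the carrier; the buyer bears costs from that point.
CIF value = FCA price + origin terminal + freight + insurance = 239750.49 + 344.54 + 906.21 + 282.40 = 241283.64
Import duty = 22233 × 2.09 = 46466.97
Buyer bears: origin terminal 344.54 + freight 906.21 + insurance 282.40 + destination terminal 1074.13 + brokerage 241.61 + duty 46466.97 = 49315.86
Landed cost = invoice 239750.49 + 49315.86 = 289066.35

Total landed cost: AUD 289066.35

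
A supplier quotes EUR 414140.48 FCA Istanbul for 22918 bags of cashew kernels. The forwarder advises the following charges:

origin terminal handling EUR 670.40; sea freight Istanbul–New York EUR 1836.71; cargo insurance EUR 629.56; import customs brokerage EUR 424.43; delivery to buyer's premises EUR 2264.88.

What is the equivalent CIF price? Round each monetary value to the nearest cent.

Not relevant to the conversion: delivery, brokerage — on the buyer under both terms; not part of either seller's price.
From FCA to CIF, the seller additionally bears: origin terminal, freight, insurance.
CIF price = 414140.48 + 670.40 + 1836.71 + 629.56 = 417277.15

CIF price: EUR 417277.15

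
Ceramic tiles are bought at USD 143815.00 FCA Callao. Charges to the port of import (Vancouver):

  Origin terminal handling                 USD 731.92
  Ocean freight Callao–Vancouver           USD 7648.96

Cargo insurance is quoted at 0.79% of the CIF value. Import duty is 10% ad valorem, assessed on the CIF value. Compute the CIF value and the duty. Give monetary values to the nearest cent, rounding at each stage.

CIF value: USD 153407.80; import duty: USD 15340.78

Let C be the CIF value. C = FCA price + pre-shipment costs + freight + 0.79% × C
C − 0.79% × C = 143815.00 + 731.92 + 7648.96
0.9921 × C = 152195.88
C = 152195.88 / 0.9921 = 153407.80
Insurance premium = 0.79% × 153407.80 = 1211.92
Import duty = 153407.80 × 10% = 15340.78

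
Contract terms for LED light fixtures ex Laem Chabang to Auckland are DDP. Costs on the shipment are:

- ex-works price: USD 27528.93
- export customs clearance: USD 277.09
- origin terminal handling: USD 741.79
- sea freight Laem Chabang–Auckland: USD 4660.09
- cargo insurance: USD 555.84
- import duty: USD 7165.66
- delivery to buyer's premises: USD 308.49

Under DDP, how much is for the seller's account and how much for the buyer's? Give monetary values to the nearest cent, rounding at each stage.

DDP: the seller bears all costs including import duty.
Seller's account: goods 27528.93 + export clearance 277.09 + origin terminal 741.79 + freight 4660.09 + insurance 555.84 + duty 7165.66 + delivery 308.49 = 41237.89
Buyer's account: 0.00

Seller: USD 41237.89; buyer: USD 0.00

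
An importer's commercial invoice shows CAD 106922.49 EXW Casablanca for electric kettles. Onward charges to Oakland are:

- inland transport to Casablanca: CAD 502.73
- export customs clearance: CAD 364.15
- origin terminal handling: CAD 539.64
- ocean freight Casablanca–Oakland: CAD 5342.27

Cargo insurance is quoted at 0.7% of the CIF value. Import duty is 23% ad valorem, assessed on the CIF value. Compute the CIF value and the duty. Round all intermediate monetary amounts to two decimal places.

Let C be the CIF value. C = EXW price + pre-shipment costs + freight + 0.7% × C
C − 0.7% × C = 106922.49 + 502.73 + 364.15 + 539.64 + 5342.27
0.993 × C = 113671.28
C = 113671.28 / 0.993 = 114472.59
Insurance premium = 0.7% × 114472.59 = 801.31
Import duty = 114472.59 × 23% = 26328.70

CIF value: CAD 114472.59; import duty: CAD 26328.70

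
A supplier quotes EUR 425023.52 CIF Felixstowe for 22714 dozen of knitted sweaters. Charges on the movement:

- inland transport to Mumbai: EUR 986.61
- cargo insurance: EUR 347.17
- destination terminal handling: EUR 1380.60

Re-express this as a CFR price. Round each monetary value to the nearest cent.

CFR price: EUR 424676.35

Not relevant to the conversion: inland to port — on the seller under both CIF and CFR; already in the CIF price and stays in the CFR price. destination terminal — on the buyer under both terms; not part of either seller's price.
From CIF to CFR, the seller no longer bears: insurance.
CFR price = 425023.52 − 347.17 = 424676.35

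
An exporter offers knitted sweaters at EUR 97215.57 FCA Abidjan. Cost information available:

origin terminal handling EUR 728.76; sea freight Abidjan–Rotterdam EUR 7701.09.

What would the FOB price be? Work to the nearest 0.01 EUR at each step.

Not relevant to the conversion: freight — on the buyer under both terms; not part of either seller's price.
From FCA to FOB, the seller additionally bears: origin terminal.
FOB price = 97215.57 + 728.76 = 97944.33

FOB price: EUR 97944.33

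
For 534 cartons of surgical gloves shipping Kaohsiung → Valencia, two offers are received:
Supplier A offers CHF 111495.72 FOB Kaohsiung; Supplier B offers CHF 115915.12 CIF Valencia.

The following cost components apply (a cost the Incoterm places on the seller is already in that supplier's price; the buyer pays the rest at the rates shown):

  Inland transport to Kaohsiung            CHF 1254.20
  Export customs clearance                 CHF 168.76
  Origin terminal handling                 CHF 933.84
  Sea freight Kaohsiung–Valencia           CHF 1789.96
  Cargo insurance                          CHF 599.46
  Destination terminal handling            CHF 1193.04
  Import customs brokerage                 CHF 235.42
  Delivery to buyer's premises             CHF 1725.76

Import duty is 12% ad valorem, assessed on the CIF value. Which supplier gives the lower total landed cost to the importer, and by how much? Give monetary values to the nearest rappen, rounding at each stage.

Supplier A is cheaper by CHF 2273.57

Supplier A (FOB):
CIF value = FOB price + freight + insurance = 111495.72 + 1789.96 + 599.46 = 113885.14
Import duty = 113885.14 × 12% = 13666.22
Buyer bears (A): 1789.96 + 599.46 + 1193.04 + 235.42 + 1725.76 = 5543.64
Landed cost (A) = invoice 111495.72 + 5543.64 + duty 13666.22 = 130705.58
Supplier B (CIF):
The CIF price already equals the CIF value: 115915.12
Import duty = 115915.12 × 12% = 13909.81
Buyer bears (B): 1193.04 + 235.42 + 1725.76 = 3154.22
Landed cost (B) = invoice 115915.12 + 3154.22 + duty 13909.81 = 132979.15
Difference = |130705.58 − 132979.15| = 2273.57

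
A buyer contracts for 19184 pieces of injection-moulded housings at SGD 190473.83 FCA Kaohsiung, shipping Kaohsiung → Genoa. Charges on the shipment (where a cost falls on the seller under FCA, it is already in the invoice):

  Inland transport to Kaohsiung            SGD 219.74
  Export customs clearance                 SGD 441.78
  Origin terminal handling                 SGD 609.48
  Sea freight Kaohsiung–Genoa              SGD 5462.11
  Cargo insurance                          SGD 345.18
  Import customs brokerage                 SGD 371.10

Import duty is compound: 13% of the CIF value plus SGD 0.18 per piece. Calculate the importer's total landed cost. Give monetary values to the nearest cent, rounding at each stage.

FCA: the seller delivers export-cleared goods to the carrier; the buyer bears costs from that point.
Already in the invoice (seller's account under FCA): inland to port, export clearance — exclude.
CIF value = FCA price + origin terminal + freight + insurance = 190473.83 + 609.48 + 5462.11 + 345.18 = 196890.60
Ad valorem component: 196890.60 × 13% = 25595.78
Specific component: 19184 × 0.18 = 3453.12
Import duty = 25595.78 + 3453.12 = 29048.90
Buyer bears: origin terminal 609.48 + freight 5462.11 + insurance 345.18 + brokerage 371.10 + duty 29048.90 = 35836.77
Landed cost = invoice 190473.83 + 35836.77 = 226310.60

Total landed cost: SGD 226310.60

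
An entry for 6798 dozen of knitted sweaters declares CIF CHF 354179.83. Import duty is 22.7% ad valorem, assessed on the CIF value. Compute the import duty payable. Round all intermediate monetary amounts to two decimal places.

Import duty = 354179.83 × 22.7% = 80398.82

Import duty: CHF 80398.82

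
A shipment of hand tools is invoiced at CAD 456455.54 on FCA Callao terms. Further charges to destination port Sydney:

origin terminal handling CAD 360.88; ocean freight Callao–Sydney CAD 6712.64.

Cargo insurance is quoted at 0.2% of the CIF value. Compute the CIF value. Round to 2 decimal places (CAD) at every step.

Let C be the CIF value. C = FCA price + pre-shipment costs + freight + 0.2% × C
C − 0.2% × C = 456455.54 + 360.88 + 6712.64
0.998 × C = 463529.06
C = 463529.06 / 0.998 = 464457.98
Insurance premium = 0.2% × 464457.98 = 928.92

CIF value: CAD 464457.98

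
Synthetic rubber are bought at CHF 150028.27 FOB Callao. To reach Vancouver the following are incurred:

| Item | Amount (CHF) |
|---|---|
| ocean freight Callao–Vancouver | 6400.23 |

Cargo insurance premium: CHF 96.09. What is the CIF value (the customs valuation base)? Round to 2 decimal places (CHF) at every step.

CIF value: CHF 156524.59

CIF = FOB price + freight + insurance
CIF = 150028.27 + 6400.23 + 96.09 = 156524.59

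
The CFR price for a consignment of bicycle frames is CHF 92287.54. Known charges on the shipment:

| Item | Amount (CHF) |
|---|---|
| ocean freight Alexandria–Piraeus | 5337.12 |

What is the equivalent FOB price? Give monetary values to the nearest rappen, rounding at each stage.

From CFR to FOB, the seller no longer bears: freight.
FOB price = 92287.54 − 5337.12 = 86950.42

FOB price: CHF 86950.42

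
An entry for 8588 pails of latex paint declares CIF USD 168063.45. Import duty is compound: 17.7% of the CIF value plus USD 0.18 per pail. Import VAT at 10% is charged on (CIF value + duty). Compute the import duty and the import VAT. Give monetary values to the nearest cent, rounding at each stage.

Import duty: USD 31293.07; import VAT: USD 19935.65

Ad valorem component: 168063.45 × 17.7% = 29747.23
Specific component: 8588 × 0.18 = 1545.84
Import duty = 29747.23 + 1545.84 = 31293.07
VAT base = CIF + duty = 168063.45 + 31293.07 = 199356.52
Import VAT = 199356.52 × 10% = 19935.65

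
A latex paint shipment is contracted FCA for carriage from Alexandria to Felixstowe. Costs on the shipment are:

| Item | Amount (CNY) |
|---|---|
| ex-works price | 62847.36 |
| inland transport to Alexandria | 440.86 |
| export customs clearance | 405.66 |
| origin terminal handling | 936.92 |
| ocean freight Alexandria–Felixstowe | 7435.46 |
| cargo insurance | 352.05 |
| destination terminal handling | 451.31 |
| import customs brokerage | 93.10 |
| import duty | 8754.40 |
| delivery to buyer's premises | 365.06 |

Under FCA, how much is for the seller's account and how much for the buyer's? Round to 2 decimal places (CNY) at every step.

FCA: the seller delivers export-cleared goods to the carrier; the buyer bears costs from that point.
Seller's account: goods 62847.36 + inland to port 440.86 + export clearance 405.66 = 63693.88
Buyer's account: origin terminal 936.92 + freight 7435.46 + insurance 352.05 + destination terminal 451.31 + brokerage 93.10 + duty 8754.40 + delivery 365.06 = 18388.30

Seller: CNY 63693.88; buyer: CNY 18388.30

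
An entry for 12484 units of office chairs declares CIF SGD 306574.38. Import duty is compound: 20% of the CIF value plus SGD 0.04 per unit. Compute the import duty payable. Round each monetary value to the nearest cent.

Import duty: SGD 61814.24

Ad valorem component: 306574.38 × 20% = 61314.88
Specific component: 12484 × 0.04 = 499.36
Import duty = 61314.88 + 499.36 = 61814.24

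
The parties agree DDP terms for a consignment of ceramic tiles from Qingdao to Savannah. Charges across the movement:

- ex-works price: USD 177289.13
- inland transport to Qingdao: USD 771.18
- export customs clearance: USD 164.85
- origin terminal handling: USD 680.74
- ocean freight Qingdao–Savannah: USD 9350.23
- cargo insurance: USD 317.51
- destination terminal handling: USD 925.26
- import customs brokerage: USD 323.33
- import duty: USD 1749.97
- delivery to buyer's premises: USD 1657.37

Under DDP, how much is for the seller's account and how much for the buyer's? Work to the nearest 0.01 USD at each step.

Seller: USD 193229.57; buyer: USD 0.00

DDP: the seller bears all costs including import duty.
Seller's account: goods 177289.13 + inland to port 771.18 + export clearance 164.85 + origin terminal 680.74 + freight 9350.23 + insurance 317.51 + destination terminal 925.26 + brokerage 323.33 + duty 1749.97 + delivery 1657.37 = 193229.57
Buyer's account: 0.00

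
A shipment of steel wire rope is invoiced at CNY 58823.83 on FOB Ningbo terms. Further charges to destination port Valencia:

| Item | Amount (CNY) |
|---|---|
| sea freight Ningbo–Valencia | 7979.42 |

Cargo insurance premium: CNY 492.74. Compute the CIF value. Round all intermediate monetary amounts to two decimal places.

CIF = FOB price + freight + insurance
CIF = 58823.83 + 7979.42 + 492.74 = 67295.99

CIF value: CNY 67295.99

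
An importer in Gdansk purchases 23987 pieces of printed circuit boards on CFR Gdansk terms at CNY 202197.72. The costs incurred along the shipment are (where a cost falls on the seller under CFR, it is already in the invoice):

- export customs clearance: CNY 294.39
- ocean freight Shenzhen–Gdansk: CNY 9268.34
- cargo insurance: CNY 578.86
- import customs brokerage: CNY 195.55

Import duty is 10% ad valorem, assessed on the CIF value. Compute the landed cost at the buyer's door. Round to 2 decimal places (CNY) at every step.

Total landed cost: CNY 223249.79

CFR: the seller pays costs through ocean freight to the destination port, but not insurance.
Already in the invoice (seller's account under CFR): export clearance, freight — exclude.
CIF value = CFR price + insurance = 202197.72 + 578.86 = 202776.58
Import duty = 202776.58 × 10% = 20277.66
Buyer bears: insurance 578.86 + brokerage 195.55 + duty 20277.66 = 21052.07
Landed cost = invoice 202197.72 + 21052.07 = 223249.79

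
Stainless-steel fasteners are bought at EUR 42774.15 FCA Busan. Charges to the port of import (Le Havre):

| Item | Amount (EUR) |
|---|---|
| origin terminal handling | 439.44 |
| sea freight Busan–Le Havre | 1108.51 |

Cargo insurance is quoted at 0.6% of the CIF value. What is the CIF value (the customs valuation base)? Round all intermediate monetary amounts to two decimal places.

Let C be the CIF value. C = FCA price + pre-shipment costs + freight + 0.6% × C
C − 0.6% × C = 42774.15 + 439.44 + 1108.51
0.994 × C = 44322.10
C = 44322.10 / 0.994 = 44589.64
Insurance premium = 0.6% × 44589.64 = 267.54

CIF value: EUR 44589.64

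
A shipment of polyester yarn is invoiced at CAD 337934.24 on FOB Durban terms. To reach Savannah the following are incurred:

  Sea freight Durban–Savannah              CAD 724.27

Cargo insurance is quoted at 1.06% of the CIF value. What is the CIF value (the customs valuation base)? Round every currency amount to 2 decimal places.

Let C be the CIF value. C = FOB price + freight + 1.06% × C
C − 1.06% × C = 337934.24 + 724.27
0.9894 × C = 338658.51
C = 338658.51 / 0.9894 = 342286.75
Insurance premium = 1.06% × 342286.75 = 3628.24

CIF value: CAD 342286.75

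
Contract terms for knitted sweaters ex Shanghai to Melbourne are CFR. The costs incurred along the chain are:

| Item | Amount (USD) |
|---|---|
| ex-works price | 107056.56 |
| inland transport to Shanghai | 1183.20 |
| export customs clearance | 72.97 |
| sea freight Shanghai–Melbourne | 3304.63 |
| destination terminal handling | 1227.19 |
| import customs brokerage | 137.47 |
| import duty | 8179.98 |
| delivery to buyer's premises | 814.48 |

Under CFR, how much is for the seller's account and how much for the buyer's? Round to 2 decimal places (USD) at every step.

CFR: the seller pays costs through ocean freight to the destination port, but not insurance.
Seller's account: goods 107056.56 + inland to port 1183.20 + export clearance 72.97 + freight 3304.63 = 111617.36
Buyer's account: destination terminal 1227.19 + brokerage 137.47 + duty 8179.98 + delivery 814.48 = 10359.12

Seller: USD 111617.36; buyer: USD 10359.12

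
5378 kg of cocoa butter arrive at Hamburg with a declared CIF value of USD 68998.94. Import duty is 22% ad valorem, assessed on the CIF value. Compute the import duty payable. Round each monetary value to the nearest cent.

Import duty = 68998.94 × 22% = 15179.77

Import duty: USD 15179.77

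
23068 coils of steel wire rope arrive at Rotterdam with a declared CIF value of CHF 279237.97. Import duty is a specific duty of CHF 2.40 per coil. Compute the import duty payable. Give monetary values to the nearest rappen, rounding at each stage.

Import duty = 23068 × 2.40 = 55363.20

Import duty: CHF 55363.20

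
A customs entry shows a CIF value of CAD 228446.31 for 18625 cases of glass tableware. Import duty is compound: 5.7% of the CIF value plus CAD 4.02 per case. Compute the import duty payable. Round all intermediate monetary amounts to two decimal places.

Ad valorem component: 228446.31 × 5.7% = 13021.44
Specific component: 18625 × 4.02 = 74872.50
Import duty = 13021.44 + 74872.50 = 87893.94

Import duty: CAD 87893.94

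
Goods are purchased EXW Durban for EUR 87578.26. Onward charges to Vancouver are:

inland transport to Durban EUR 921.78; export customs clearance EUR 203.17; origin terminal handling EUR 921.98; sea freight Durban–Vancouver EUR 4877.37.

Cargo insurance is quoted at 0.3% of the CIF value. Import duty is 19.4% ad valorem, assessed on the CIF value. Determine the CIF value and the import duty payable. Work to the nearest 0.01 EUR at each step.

CIF value: EUR 94786.92; import duty: EUR 18388.66

Let C be the CIF value. C = EXW price + pre-shipment costs + freight + 0.3% × C
C − 0.3% × C = 87578.26 + 921.78 + 203.17 + 921.98 + 4877.37
0.997 × C = 94502.56
C = 94502.56 / 0.997 = 94786.92
Insurance premium = 0.3% × 94786.92 = 284.36
Import duty = 94786.92 × 19.4% = 18388.66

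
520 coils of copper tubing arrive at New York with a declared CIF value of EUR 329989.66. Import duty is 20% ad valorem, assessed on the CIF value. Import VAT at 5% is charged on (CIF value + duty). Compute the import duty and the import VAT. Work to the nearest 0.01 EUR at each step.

Import duty: EUR 65997.93; import VAT: EUR 19799.38

Import duty = 329989.66 × 20% = 65997.93
VAT base = CIF + duty = 329989.66 + 65997.93 = 395987.59
Import VAT = 395987.59 × 5% = 19799.38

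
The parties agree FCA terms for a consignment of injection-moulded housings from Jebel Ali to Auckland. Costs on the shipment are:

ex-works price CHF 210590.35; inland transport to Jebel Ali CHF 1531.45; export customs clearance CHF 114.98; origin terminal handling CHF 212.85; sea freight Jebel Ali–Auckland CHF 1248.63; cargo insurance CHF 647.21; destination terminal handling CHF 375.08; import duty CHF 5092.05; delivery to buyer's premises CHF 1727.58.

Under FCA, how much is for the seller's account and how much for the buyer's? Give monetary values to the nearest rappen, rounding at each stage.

FCA: the seller delivers export-cleared goods to the carrier; the buyer bears costs from that point.
Seller's account: goods 210590.35 + inland to port 1531.45 + export clearance 114.98 = 212236.78
Buyer's account: origin terminal 212.85 + freight 1248.63 + insurance 647.21 + destination terminal 375.08 + duty 5092.05 + delivery 1727.58 = 9303.40

Seller: CHF 212236.78; buyer: CHF 9303.40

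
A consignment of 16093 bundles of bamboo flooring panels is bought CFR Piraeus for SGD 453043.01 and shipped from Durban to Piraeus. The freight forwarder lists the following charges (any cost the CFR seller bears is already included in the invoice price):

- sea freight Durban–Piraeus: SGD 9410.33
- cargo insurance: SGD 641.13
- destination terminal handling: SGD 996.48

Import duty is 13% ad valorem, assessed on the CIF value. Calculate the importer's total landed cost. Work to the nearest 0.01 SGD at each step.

Total landed cost: SGD 513659.56

CFR: the seller pays costs through ocean freight to the destination port, but not insurance.
Already in the invoice (seller's account under CFR): freight — exclude.
CIF value = CFR price + insurance = 453043.01 + 641.13 = 453684.14
Import duty = 453684.14 × 13% = 58978.94
Buyer bears: insurance 641.13 + destination terminal 996.48 + duty 58978.94 = 60616.55
Landed cost = invoice 453043.01 + 60616.55 = 513659.56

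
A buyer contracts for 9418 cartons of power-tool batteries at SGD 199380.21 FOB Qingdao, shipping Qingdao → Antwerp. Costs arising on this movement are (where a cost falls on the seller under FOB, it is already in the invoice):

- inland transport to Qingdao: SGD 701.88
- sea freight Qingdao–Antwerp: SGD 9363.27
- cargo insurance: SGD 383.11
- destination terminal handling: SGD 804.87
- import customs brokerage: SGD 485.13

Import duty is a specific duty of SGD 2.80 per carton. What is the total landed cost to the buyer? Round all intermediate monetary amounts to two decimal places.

Total landed cost: SGD 236786.99

FOB: the seller bears costs until goods are on board at the origin port; the buyer bears freight, insurance and all costs thereafter.
Already in the invoice (seller's account under FOB): inland to port — exclude.
CIF value = FOB price + freight + insurance = 199380.21 + 9363.27 + 383.11 = 209126.59
Import duty = 9418 × 2.80 = 26370.40
Buyer bears: freight 9363.27 + insurance 383.11 + destination terminal 804.87 + brokerage 485.13 + duty 26370.40 = 37406.78
Landed cost = invoice 199380.21 + 37406.78 = 236786.99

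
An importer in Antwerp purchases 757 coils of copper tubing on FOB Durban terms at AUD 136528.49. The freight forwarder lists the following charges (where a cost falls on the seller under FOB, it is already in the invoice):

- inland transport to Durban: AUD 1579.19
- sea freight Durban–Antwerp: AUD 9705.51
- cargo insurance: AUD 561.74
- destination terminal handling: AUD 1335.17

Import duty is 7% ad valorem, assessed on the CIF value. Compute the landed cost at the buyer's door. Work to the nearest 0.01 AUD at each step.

FOB: the seller bears costs until goods are on board at the origin port; the buyer bears freight, insurance and all costs thereafter.
Already in the invoice (seller's account under FOB): inland to port — exclude.
CIF value = FOB price + freight + insurance = 136528.49 + 9705.51 + 561.74 = 146795.74
Import duty = 146795.74 × 7% = 10275.70
Buyer bears: freight 9705.51 + insurance 561.74 + destination terminal 1335.17 + duty 10275.70 = 21878.12
Landed cost = invoice 136528.49 + 21878.12 = 158406.61

Total landed cost: AUD 158406.61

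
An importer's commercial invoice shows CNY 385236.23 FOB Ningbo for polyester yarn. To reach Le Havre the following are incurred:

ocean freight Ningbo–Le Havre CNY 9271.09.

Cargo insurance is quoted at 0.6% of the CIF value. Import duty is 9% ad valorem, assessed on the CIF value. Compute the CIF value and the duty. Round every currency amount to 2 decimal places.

Let C be the CIF value. C = FOB price + freight + 0.6% × C
C − 0.6% × C = 385236.23 + 9271.09
0.994 × C = 394507.32
C = 394507.32 / 0.994 = 396888.65
Insurance premium = 0.6% × 396888.65 = 2381.33
Import duty = 396888.65 × 9% = 35719.98

CIF value: CNY 396888.65; import duty: CNY 35719.98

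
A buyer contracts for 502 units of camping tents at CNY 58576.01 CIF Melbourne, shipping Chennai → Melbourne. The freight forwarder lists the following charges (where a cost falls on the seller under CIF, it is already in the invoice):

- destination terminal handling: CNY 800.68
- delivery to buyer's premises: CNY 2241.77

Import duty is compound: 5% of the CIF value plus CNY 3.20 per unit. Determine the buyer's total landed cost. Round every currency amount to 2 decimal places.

Total landed cost: CNY 66153.66

CIF: the seller pays costs through ocean freight and marine insurance to the destination port.
The CIF price already equals the CIF value: 58576.01
Ad valorem component: 58576.01 × 5% = 2928.80
Specific component: 502 × 3.20 = 1606.40
Import duty = 2928.80 + 1606.40 = 4535.20
Buyer bears: destination terminal 800.68 + delivery 2241.77 + duty 4535.20 = 7577.65
Landed cost = invoice 58576.01 + 7577.65 = 66153.66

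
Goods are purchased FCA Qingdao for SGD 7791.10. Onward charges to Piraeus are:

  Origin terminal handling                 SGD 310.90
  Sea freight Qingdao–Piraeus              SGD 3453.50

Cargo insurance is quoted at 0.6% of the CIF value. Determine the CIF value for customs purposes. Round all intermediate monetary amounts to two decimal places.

CIF value: SGD 11625.25

Let C be the CIF value. C = FCA price + pre-shipment costs + freight + 0.6% × C
C − 0.6% × C = 7791.10 + 310.90 + 3453.50
0.994 × C = 11555.50
C = 11555.50 / 0.994 = 11625.25
Insurance premium = 0.6% × 11625.25 = 69.75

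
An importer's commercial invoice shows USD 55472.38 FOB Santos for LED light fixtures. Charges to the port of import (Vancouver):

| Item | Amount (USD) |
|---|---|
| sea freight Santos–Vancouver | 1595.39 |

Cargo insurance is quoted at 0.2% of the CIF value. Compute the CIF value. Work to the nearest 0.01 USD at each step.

Let C be the CIF value. C = FOB price + freight + 0.2% × C
C − 0.2% × C = 55472.38 + 1595.39
0.998 × C = 57067.77
C = 57067.77 / 0.998 = 57182.13
Insurance premium = 0.2% × 57182.13 = 114.36

CIF value: USD 57182.13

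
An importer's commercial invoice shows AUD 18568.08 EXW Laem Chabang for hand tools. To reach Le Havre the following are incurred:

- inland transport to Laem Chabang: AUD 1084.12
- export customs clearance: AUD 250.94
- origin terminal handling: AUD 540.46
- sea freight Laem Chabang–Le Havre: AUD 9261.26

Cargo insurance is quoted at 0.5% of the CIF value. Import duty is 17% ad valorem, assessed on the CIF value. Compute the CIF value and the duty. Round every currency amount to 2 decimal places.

Let C be the CIF value. C = EXW price + pre-shipment costs + freight + 0.5% × C
C − 0.5% × C = 18568.08 + 1084.12 + 250.94 + 540.46 + 9261.26
0.995 × C = 29704.86
C = 29704.86 / 0.995 = 29854.13
Insurance premium = 0.5% × 29854.13 = 149.27
Import duty = 29854.13 × 17% = 5075.20

CIF value: AUD 29854.13; import duty: AUD 5075.20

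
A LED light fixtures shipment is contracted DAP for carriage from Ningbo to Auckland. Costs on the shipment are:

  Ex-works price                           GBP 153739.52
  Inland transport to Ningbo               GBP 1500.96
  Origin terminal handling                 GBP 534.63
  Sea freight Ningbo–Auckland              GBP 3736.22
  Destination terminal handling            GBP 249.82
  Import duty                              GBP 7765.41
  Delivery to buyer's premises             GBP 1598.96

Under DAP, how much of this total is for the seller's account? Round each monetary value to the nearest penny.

DAP: the seller bears all costs to the named destination except import duty and clearance.
Seller's account: goods 153739.52 + inland to port 1500.96 + origin terminal 534.63 + freight 3736.22 + destination terminal 249.82 + delivery 1598.96 = 161360.11
Buyer's account: duty 7765.41 = 7765.41

Seller's account: GBP 161360.11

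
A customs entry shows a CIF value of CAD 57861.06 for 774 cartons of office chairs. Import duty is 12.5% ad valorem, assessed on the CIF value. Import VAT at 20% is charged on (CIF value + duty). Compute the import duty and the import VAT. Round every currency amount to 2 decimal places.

Import duty: CAD 7232.63; import VAT: CAD 13018.74

Import duty = 57861.06 × 12.5% = 7232.63
VAT base = CIF + duty = 57861.06 + 7232.63 = 65093.69
Import VAT = 65093.69 × 20% = 13018.74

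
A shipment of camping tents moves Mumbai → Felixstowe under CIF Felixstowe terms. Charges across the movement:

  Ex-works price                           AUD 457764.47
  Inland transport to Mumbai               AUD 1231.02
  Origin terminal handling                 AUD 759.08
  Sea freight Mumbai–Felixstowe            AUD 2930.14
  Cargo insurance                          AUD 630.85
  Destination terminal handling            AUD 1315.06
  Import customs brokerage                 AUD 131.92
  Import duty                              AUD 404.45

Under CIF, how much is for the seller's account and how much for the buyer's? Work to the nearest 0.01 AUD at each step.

CIF: the seller pays costs through ocean freight and marine insurance to the destination port.
Seller's account: goods 457764.47 + inland to port 1231.02 + origin terminal 759.08 + freight 2930.14 + insurance 630.85 = 463315.56
Buyer's account: destination terminal 1315.06 + brokerage 131.92 + duty 404.45 = 1851.43

Seller: AUD 463315.56; buyer: AUD 1851.43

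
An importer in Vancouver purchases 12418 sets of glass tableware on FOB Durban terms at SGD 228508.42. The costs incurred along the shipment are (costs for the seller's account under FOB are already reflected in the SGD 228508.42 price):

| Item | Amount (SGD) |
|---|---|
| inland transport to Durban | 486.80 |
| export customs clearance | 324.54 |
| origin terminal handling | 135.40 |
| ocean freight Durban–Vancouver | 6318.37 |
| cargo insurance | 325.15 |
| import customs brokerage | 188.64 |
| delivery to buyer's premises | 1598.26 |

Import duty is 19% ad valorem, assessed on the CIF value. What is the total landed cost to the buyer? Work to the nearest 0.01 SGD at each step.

FOB: the seller bears costs until goods are on board at the origin port; the buyer bears freight, insurance and all costs thereafter.
Already in the invoice (seller's account under FOB): inland to port, export clearance, origin terminal — exclude.
CIF value = FOB price + freight + insurance = 228508.42 + 6318.37 + 325.15 = 235151.94
Import duty = 235151.94 × 19% = 44678.87
Buyer bears: freight 6318.37 + insurance 325.15 + brokerage 188.64 + delivery 1598.26 + duty 44678.87 = 53109.29
Landed cost = invoice 228508.42 + 53109.29 = 281617.71

Total landed cost: SGD 281617.71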